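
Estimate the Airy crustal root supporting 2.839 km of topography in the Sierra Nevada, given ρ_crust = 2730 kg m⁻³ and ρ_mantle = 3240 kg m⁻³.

15.2 km

Balancing pressure at the compensation depth: the weight of the topography is balanced by the buoyancy of the root, ρ_c h = (ρ_m − ρ_c) r.
r = h · ρ_c / (ρ_m − ρ_c) = 2.839 km × 2730 / (3240 − 2730) = 15.2 km.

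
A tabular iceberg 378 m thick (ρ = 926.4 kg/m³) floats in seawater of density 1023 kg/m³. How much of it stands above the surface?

35.7 m

Floating equilibrium: submerged depth d = t ρ_obj/ρ_fluid = 378 m × 926.4/1023 = 342.3 m.
Freeboard = t − d = 378 m − 342.3 m = 35.7 m.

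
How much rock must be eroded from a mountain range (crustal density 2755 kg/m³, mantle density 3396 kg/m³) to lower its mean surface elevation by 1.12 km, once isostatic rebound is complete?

Net drop Δ = e − u = e − e ρ_c/ρ_m = e (ρ_m − ρ_c)/ρ_m.
e = Δ ρ_m/(ρ_m − ρ_c) = 1.12 km × 3396/641 = 5.93 km.

5.93 km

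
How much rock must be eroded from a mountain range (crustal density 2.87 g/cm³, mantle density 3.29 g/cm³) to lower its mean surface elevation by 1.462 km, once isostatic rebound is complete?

Net drop Δ = e − u = e − e ρ_c/ρ_m = e (ρ_m − ρ_c)/ρ_m.
e = Δ ρ_m/(ρ_m − ρ_c) = 1.462 km × 3.29/0.42 = 11.5 km.

11.5 km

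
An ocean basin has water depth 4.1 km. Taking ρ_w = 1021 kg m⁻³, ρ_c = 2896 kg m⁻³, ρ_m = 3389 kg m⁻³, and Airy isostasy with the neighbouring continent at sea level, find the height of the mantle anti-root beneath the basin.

In Airy isostatic equilibrium: replacing crust with seawater at the top is compensated by replacing crust with mantle at the base: d (ρ_c − ρ_w) = a (ρ_m − ρ_c).
a = d (ρ_c − ρ_w)/(ρ_m − ρ_c) = 4.1 km × 1875/493 = 15.6 km.

15.6 km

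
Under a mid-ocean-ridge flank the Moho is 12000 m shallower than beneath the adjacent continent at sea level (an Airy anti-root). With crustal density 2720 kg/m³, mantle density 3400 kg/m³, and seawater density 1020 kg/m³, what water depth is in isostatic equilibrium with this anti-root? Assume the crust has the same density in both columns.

Replacing a thickness d of crust by seawater at the top must be balanced by replacing crust with mantle at the base: d (ρ_c − ρ_w) = a (ρ_m − ρ_c).
d = a (ρ_m − ρ_c)/(ρ_c − ρ_w) = 12000 m × 680/1700 = 4800 m.

4800 m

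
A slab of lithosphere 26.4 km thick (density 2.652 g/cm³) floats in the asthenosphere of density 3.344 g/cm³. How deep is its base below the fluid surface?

20.9 km

Draft d = t ρ_obj/ρ_fluid = 26.4 km × 2.652/3.344 = 20.9 km.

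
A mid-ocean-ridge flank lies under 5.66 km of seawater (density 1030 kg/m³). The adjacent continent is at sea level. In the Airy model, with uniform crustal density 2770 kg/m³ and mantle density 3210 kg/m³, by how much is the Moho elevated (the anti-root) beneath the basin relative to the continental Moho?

Isostatic balance requires: replacing crust with seawater at the top is compensated by replacing crust with mantle at the base: d (ρ_c − ρ_w) = a (ρ_m − ρ_c).
a = d (ρ_c − ρ_w)/(ρ_m − ρ_c) = 5.66 km × 1740/440 = 22.4 km.

22.4 km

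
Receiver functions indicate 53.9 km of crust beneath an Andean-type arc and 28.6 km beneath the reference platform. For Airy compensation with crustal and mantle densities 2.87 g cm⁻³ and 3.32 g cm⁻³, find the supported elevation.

Excess crust Δ = 53.9 km − 28.6 km = 25.3 km, split between elevation h and root r with h + r = Δ.
Airy balance ρ_c h = (ρ_m − ρ_c) r gives r = h ρ_c/(ρ_m − ρ_c), so h (1 + ρ_c/(ρ_m − ρ_c)) = Δ, i.e. h = Δ (ρ_m − ρ_c)/ρ_m.
h = 25.3 km × 0.45/3.32 = 3.43 km.

3.43 km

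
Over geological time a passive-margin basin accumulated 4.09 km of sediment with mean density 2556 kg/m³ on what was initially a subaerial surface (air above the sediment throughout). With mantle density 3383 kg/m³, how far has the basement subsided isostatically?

Subaerial load: s = t ρ_sed / ρ_m = 4.09 km × 2556/3383 = 3.09 km.

3.09 km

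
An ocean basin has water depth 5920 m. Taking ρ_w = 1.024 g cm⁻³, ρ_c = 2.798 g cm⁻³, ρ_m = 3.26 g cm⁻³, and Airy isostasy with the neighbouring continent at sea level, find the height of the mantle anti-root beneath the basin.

22700 m

By Archimedes' principle applied to the lithosphere: replacing crust with seawater at the top is compensated by replacing crust with mantle at the base: d (ρ_c − ρ_w) = a (ρ_m − ρ_c).
a = d (ρ_c − ρ_w)/(ρ_m − ρ_c) = 5920 m × 1.774/0.462 = 22700 m.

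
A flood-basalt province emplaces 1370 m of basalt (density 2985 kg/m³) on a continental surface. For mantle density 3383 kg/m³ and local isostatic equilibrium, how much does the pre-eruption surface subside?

Subaerial loading: s = t ρ_load / ρ_m.
s = 1370 m × 2985/3383 = 1210 m.

1210 m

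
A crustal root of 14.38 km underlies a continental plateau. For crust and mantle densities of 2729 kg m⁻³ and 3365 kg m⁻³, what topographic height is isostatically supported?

By Archimedes' principle applied to the lithosphere: ρ_c h = (ρ_m − ρ_c) r.
h = r (ρ_m − ρ_c) / ρ_c = 14.38 km × (3365 − 2729) / 2729 = 3.35 km.

3.35 km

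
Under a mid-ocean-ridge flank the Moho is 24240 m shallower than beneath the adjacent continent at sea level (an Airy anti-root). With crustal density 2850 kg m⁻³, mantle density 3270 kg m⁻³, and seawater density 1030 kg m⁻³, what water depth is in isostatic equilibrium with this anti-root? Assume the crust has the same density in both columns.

5590 m

Replacing a thickness d of crust by seawater at the top must be balanced by replacing crust with mantle at the base: d (ρ_c − ρ_w) = a (ρ_m − ρ_c).
d = a (ρ_m − ρ_c)/(ρ_c − ρ_w) = 24240 m × 420/1820 = 5590 m.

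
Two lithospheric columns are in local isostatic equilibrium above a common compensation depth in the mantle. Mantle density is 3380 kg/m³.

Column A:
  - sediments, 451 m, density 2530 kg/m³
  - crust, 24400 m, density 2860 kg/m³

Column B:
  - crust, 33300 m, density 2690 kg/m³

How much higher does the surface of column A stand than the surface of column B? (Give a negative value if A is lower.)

For any compensation level in the mantle, the mantle terms cancel and isostasy reduces to e = (Σt_A − Σt_B) − (Σ(ρt)_A − Σ(ρt)_B) / ρ_m.
Σt_A = 24851 m; Σt_B = 33300 m; Σ(ρt)_A = 70925030; Σ(ρt)_B = 89577000 (in m·kg/m³).
e = (24851 − 33300) − (70925030 − 89577000) / 3380 = −2930 m.

−2930 m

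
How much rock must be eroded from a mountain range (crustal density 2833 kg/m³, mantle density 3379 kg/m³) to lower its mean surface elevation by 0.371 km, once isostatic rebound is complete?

Net drop Δ = e − u = e − e ρ_c/ρ_m = e (ρ_m − ρ_c)/ρ_m.
e = Δ ρ_m/(ρ_m − ρ_c) = 0.371 km × 3379/546 = 2.3 km.

2.3 km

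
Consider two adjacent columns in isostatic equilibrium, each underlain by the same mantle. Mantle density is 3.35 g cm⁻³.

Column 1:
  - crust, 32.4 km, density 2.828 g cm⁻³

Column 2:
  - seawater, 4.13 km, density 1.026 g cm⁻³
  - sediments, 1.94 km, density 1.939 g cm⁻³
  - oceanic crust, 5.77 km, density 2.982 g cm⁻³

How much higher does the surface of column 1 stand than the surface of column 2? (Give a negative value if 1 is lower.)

For any compensation level in the mantle, the mantle terms cancel and isostasy reduces to e = (Σt_1 − Σt_2) − (Σ(ρt)_1 − Σ(ρt)_2) / ρ_m.
Σt_1 = 32.4 km; Σt_2 = 11.84 km; Σ(ρt)_1 = 91.6272; Σ(ρt)_2 = 25.20518 (in km·g cm⁻³).
e = (32.4 − 11.84) − (91.6272 − 25.20518) / 3.35 = 0.733 km.

0.733 km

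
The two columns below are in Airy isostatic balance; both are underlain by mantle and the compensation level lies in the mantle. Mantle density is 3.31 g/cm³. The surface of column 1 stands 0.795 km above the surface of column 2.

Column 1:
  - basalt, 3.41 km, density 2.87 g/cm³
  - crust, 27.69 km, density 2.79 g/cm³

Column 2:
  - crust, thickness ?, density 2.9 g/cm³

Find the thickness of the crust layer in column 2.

Take the compensation level at the base of the deeper column (depth z_c below the surface of column 1) and equate Σ ρ_i t_i down to z_c; mantle fills any gap and the z_c terms cancel.
Column 1: 3.41×2.87 + 27.69×2.79 + (z_c − 31.1)×3.31
Column 2: 0.795×0 + x×2.9 + (z_c − 0.795 − 0 − x)×3.31
The z_c×3.31 term appears on both sides and cancels. Collect the known terms of each column as K = Σ(ρt)_known − 3.31 × (depth of known layers): K_1 = 87.0418 − 3.31×31.1 = −15.8992; K_2 = 0 − 3.31×(0.795 + 0) = −2.63145.
Balance: K_1 = K_2 − x×(3.31 − 2.9), so x = (K_2 − K_1)/(3.31 − 2.9) = 13.2677/0.41 = 32.4 km.

32.4 km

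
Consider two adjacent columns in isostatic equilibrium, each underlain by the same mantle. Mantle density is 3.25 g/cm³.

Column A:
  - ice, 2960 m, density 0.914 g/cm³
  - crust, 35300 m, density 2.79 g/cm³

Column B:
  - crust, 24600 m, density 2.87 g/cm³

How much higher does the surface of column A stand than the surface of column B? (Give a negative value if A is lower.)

4250 m

For any compensation level in the mantle, the mantle terms cancel and isostasy reduces to e = (Σt_A − Σt_B) − (Σ(ρt)_A − Σ(ρt)_B) / ρ_m.
Σt_A = 38260 m; Σt_B = 24600 m; Σ(ρt)_A = 101192.44; Σ(ρt)_B = 70602 (in m·g/cm³).
e = (38260 − 24600) − (101192.44 − 70602) / 3.25 = 4250 m.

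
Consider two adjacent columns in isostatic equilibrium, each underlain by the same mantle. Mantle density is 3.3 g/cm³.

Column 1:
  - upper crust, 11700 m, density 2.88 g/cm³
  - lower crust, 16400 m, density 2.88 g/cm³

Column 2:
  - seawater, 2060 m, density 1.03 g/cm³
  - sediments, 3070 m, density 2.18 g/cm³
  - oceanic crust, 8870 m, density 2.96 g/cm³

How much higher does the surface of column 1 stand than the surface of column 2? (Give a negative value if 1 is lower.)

For any compensation level in the mantle, the mantle terms cancel and isostasy reduces to e = (Σt_1 − Σt_2) − (Σ(ρt)_1 − Σ(ρt)_2) / ρ_m.
Σt_1 = 28100 m; Σt_2 = 14000 m; Σ(ρt)_1 = 80928; Σ(ρt)_2 = 35069.6 (in m·g/cm³).
e = (28100 − 14000) − (80928 − 35069.6) / 3.3 = 204 m.

204 m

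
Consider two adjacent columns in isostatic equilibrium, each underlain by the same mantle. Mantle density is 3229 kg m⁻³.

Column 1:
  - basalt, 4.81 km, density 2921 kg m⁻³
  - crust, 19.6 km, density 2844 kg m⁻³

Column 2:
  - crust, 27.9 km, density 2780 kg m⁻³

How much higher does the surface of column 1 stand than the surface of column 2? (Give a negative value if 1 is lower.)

−1.08 km

For any compensation level in the mantle, the mantle terms cancel and isostasy reduces to e = (Σt_1 − Σt_2) − (Σ(ρt)_1 − Σ(ρt)_2) / ρ_m.
Σt_1 = 24.41 km; Σt_2 = 27.9 km; Σ(ρt)_1 = 69792.41; Σ(ρt)_2 = 77562 (in km·kg m⁻³).
e = (24.41 − 27.9) − (69792.41 − 77562) / 3229 = −1.08 km.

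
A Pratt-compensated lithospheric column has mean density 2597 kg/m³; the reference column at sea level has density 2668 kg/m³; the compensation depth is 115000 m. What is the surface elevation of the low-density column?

ρ_ref D = ρ (D + h) → h = D (ρ_ref − ρ)/ρ.
h = 115000 m × (2668 − 2597)/2597 = 3140 m.

3140 m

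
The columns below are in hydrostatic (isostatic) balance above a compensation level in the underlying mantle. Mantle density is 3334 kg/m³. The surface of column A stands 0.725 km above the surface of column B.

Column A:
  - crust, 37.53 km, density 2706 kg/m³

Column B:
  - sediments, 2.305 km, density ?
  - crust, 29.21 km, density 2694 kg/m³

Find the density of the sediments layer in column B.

Take the compensation level at the base of the deeper column (depth z_c below the surface of column A) and equate Σ ρ_i t_i down to z_c; mantle fills any gap and the z_c terms cancel.
Column A: 37.53×2706 + (z_c − 37.53)×3334
Column B: 0.725×0 + 2.305×ρ + 29.21×2694 + (z_c − 0.725 − 31.515)×3334
The z_c×3334 term appears on both sides and cancels. Collect the known terms of each column as K = Σ(ρt)_known − 3334 × (depth of known layers): K_A = 101556.18 − 3334×37.53 = −23568.84; K_B = 78691.74 − 3334×(0.725 + 31.515) = −28796.42.
Balance: K_A = K_B + 2.305×ρ, so ρ = (K_A − K_B)/2.305 = 5227.58/2.305 = 2270 kg/m³.

2270 kg/m³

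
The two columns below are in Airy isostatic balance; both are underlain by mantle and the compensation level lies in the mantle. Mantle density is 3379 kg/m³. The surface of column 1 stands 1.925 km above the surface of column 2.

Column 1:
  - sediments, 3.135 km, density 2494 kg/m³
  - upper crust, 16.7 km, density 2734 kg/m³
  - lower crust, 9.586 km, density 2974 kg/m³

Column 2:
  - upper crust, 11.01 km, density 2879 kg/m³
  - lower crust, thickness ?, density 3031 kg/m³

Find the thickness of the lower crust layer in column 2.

15.6 km

Take the compensation level at the base of the deeper column (depth z_c below the surface of column 1) and equate Σ ρ_i t_i down to z_c; mantle fills any gap and the z_c terms cancel.
Column 1: 3.135×2494 + 16.7×2734 + 9.586×2974 + (z_c − 29.421)×3379
Column 2: 1.925×0 + 11.01×2879 + x×3031 + (z_c − 1.925 − 11.01 − x)×3379
The z_c×3379 term appears on both sides and cancels. Collect the known terms of each column as K = Σ(ρt)_known − 3379 × (depth of known layers): K_1 = 81985.254 − 3379×29.421 = −17428.305; K_2 = 31697.79 − 3379×(1.925 + 11.01) = −12009.575.
Balance: K_1 = K_2 − x×(3379 − 3031), so x = (K_2 − K_1)/(3379 − 3031) = 5418.73/348 = 15.6 km.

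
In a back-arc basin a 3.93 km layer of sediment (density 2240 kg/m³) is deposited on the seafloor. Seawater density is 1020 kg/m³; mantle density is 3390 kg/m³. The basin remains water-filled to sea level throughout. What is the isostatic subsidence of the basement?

Submarine loading: the sediment displaces seawater, and the subsidence is in turn flooded, so s (ρ_m − ρ_w) = t (ρ_sed − ρ_w).
s = 3.93 km × (2240 − 1020) / (3390 − 1020) = 2.02 km.

2.02 km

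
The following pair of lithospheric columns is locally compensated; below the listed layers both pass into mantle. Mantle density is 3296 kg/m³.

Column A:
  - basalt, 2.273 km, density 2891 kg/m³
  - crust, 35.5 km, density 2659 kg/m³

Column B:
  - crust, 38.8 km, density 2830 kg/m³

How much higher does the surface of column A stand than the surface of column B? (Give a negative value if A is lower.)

For any compensation level in the mantle, the mantle terms cancel and isostasy reduces to e = (Σt_A − Σt_B) − (Σ(ρt)_A − Σ(ρt)_B) / ρ_m.
Σt_A = 37.773 km; Σt_B = 38.8 km; Σ(ρt)_A = 100965.743; Σ(ρt)_B = 109804 (in km·kg/m³).
e = (37.773 − 38.8) − (100965.743 − 109804) / 3296 = 1.65 km.

1.65 km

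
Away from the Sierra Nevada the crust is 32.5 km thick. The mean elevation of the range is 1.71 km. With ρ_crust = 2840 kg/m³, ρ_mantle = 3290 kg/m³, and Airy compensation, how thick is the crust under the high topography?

45 km

Root depth r = h ρ_c / (ρ_m − ρ_c) = 1.71 km × 2840 / 450 = 10.79 km.
Total thickness = T + h + r = 32.5 km + 1.71 km + 10.79 km = 45 km.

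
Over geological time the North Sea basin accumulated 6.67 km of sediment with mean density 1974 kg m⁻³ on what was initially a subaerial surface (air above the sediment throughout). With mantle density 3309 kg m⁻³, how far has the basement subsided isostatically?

Subaerial load: s = t ρ_sed / ρ_m = 6.67 km × 1974/3309 = 3.98 km.

3.98 km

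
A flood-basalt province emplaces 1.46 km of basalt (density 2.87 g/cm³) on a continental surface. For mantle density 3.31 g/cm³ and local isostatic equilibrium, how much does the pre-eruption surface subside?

1.27 km

Subaerial loading: s = t ρ_load / ρ_m.
s = 1.46 km × 2.87/3.31 = 1.27 km.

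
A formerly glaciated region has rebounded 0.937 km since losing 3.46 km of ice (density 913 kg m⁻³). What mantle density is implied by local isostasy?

3370 kg m⁻³

ρ_m = ρ_ice t / u = 913 × 3.46 km/0.937 km = 3370 kg m⁻³.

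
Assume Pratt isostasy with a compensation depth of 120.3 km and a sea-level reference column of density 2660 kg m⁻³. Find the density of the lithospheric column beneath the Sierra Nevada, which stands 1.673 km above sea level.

2620 kg m⁻³

Pratt balance: ρ_ref D = ρ (D + h).
ρ = ρ_ref D/(D + h) = 2660 × 120.3 km/(120.3 km + 1.673 km) = 2620 kg m⁻³.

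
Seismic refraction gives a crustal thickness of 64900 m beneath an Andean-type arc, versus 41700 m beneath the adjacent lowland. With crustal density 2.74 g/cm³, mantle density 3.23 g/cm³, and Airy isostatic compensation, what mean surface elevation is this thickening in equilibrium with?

3520 m

Excess crust Δ = 64900 m − 41700 m = 23200 m, split between elevation h and root r with h + r = Δ.
Airy balance ρ_c h = (ρ_m − ρ_c) r gives r = h ρ_c/(ρ_m − ρ_c), so h (1 + ρ_c/(ρ_m − ρ_c)) = Δ, i.e. h = Δ (ρ_m − ρ_c)/ρ_m.
h = 23200 m × 0.49/3.23 = 3520 m.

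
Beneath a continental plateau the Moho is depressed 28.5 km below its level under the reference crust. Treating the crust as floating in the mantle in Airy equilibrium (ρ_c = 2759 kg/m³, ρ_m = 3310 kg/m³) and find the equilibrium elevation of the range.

5.69 km

By Archimedes' principle applied to the lithosphere: ρ_c h = (ρ_m − ρ_c) r.
h = r (ρ_m − ρ_c) / ρ_c = 28.5 km × (3310 − 2759) / 2759 = 5.69 km.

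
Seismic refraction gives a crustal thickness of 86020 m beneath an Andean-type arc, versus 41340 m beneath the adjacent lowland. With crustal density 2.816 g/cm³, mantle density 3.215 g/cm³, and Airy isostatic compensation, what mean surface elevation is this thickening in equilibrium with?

5550 m

Excess crust Δ = 86020 m − 41340 m = 44680 m, split between elevation h and root r with h + r = Δ.
Airy balance ρ_c h = (ρ_m − ρ_c) r gives r = h ρ_c/(ρ_m − ρ_c), so h (1 + ρ_c/(ρ_m − ρ_c)) = Δ, i.e. h = Δ (ρ_m − ρ_c)/ρ_m.
h = 44680 m × 0.399/3.215 = 5550 m.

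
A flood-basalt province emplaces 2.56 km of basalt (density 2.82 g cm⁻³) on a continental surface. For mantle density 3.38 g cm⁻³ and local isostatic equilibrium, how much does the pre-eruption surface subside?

Subaerial loading: s = t ρ_load / ρ_m.
s = 2.56 km × 2.82/3.38 = 2.14 km.

2.14 km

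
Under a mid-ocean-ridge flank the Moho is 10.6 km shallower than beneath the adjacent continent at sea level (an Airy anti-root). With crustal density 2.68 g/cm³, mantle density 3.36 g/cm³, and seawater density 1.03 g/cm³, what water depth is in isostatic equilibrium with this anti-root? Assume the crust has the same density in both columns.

Replacing a thickness d of crust by seawater at the top must be balanced by replacing crust with mantle at the base: d (ρ_c − ρ_w) = a (ρ_m − ρ_c).
d = a (ρ_m − ρ_c)/(ρ_c − ρ_w) = 10.6 km × 0.68/1.65 = 4.37 km.

4.37 km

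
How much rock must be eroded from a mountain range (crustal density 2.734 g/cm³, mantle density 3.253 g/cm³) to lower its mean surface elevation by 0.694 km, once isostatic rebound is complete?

4.35 km

Net drop Δ = e − u = e − e ρ_c/ρ_m = e (ρ_m − ρ_c)/ρ_m.
e = Δ ρ_m/(ρ_m − ρ_c) = 0.694 km × 3.253/0.519 = 4.35 km.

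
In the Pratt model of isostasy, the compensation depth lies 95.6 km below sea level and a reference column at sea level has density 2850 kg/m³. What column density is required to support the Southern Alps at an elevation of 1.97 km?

Pratt balance: ρ_ref D = ρ (D + h).
ρ = ρ_ref D/(D + h) = 2850 × 95.6 km/(95.6 km + 1.97 km) = 2790 kg/m³.

2790 kg/m³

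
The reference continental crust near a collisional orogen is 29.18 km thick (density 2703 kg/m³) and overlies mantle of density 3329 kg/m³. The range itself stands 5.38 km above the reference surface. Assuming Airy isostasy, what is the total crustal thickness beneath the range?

Root depth r = h ρ_c / (ρ_m − ρ_c) = 5.38 km × 2703 / 626 = 23.23 km.
Total thickness = T + h + r = 29.18 km + 5.38 km + 23.23 km = 57.8 km.

57.8 km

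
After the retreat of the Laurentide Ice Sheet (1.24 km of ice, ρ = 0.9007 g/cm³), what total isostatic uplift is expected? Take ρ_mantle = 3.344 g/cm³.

Removing the load lets mantle flow back in; uplift u satisfies ρ_ice t = ρ_m u.
u = t ρ_ice/ρ_m = 1.24 km × 0.9007/3.344 = 0.334 km.

0.334 km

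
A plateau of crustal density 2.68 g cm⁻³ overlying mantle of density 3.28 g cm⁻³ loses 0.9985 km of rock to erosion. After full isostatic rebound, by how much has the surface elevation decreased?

Rebound u = e ρ_c/ρ_m = 0.9985 km × 2.68/3.28 = 0.8158 km.
Net surface drop = e − u = 0.9985 km − 0.8158 km = e (ρ_m − ρ_c)/ρ_m = 0.183 km.

0.183 km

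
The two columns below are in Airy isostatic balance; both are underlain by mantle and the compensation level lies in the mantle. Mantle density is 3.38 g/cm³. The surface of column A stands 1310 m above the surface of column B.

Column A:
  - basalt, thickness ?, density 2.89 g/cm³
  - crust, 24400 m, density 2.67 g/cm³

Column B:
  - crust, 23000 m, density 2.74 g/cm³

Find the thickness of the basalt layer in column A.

3720 m

Take the compensation level at the base of the deeper column (depth z_c below the surface of column A) and equate Σ ρ_i t_i down to z_c; mantle fills any gap and the z_c terms cancel.
Column A: x×2.89 + 24400×2.67 + (z_c − 24400 − x)×3.38
Column B: 1310×0 + 23000×2.74 + (z_c − 1310 − 23000)×3.38
The z_c×3.38 term appears on both sides and cancels. Collect the known terms of each column as K = Σ(ρt)_known − 3.38 × (depth of known layers): K_A = 65148 − 3.38×24400 = −17324; K_B = 63020 − 3.38×(1310 + 23000) = −19147.8.
Balance: K_A − x×(3.38 − 2.89) = K_B, so x = (K_A − K_B)/(3.38 − 2.89) = 1823.8/0.49 = 3720 m.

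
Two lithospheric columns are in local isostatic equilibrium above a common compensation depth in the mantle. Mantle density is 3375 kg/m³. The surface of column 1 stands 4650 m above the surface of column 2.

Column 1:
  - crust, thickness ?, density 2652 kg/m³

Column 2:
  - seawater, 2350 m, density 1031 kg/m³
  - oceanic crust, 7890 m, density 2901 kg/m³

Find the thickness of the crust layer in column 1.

34500 m

Take the compensation level at the base of the deeper column (depth z_c below the surface of column 1) and equate Σ ρ_i t_i down to z_c; mantle fills any gap and the z_c terms cancel.
Column 1: x×2652 + (z_c − 0 − x)×3375
Column 2: 4650×0 + 2350×1031 + 7890×2901 + (z_c − 4650 − 10240)×3375
The z_c×3375 term appears on both sides and cancels. Collect the known terms of each column as K = Σ(ρt)_known − 3375 × (depth of known layers): K_1 = 0 − 3375×0 = 0; K_2 = 25311740 − 3375×(4650 + 10240) = −24942010.
Balance: K_1 − x×(3375 − 2652) = K_2, so x = (K_1 − K_2)/(3375 − 2652) = 24942000/723 = 34500 m.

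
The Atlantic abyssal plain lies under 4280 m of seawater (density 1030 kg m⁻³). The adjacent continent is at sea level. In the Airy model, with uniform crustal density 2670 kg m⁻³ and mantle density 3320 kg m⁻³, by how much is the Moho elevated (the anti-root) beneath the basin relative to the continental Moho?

Balancing pressure at the compensation depth: replacing crust with seawater at the top is compensated by replacing crust with mantle at the base: d (ρ_c − ρ_w) = a (ρ_m − ρ_c).
a = d (ρ_c − ρ_w)/(ρ_m − ρ_c) = 4280 m × 1640/650 = 10800 m.

10800 m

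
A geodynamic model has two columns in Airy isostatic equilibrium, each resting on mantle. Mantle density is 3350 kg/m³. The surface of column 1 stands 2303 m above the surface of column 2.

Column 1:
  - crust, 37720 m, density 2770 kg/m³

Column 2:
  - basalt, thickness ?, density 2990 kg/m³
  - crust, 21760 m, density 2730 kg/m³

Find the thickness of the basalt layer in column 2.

1860 m

Take the compensation level at the base of the deeper column (depth z_c below the surface of column 1) and equate Σ ρ_i t_i down to z_c; mantle fills any gap and the z_c terms cancel.
Column 1: 37720×2770 + (z_c − 37720)×3350
Column 2: 2303×0 + x×2990 + 21760×2730 + (z_c − 2303 − 21760 − x)×3350
The z_c×3350 term appears on both sides and cancels. Collect the known terms of each column as K = Σ(ρt)_known − 3350 × (depth of known layers): K_1 = 104484400 − 3350×37720 = −21877600; K_2 = 59404800 − 3350×(2303 + 21760) = −21206250.
Balance: K_1 = K_2 − x×(3350 − 2990), so x = (K_2 − K_1)/(3350 − 2990) = 671350/360 = 1860 m.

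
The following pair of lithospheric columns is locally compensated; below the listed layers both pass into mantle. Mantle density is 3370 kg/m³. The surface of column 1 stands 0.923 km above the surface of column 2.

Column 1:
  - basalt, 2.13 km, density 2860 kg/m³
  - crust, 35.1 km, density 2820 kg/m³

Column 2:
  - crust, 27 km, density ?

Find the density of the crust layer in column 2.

Take the compensation level at the base of the deeper column (depth z_c below the surface of column 1) and equate Σ ρ_i t_i down to z_c; mantle fills any gap and the z_c terms cancel.
Column 1: 2.13×2860 + 35.1×2820 + (z_c − 37.23)×3370
Column 2: 0.923×0 + 27×ρ + (z_c − 0.923 − 27)×3370
The z_c×3370 term appears on both sides and cancels. Collect the known terms of each column as K = Σ(ρt)_known − 3370 × (depth of known layers): K_1 = 105073.8 − 3370×37.23 = −20391.3; K_2 = 0 − 3370×(0.923 + 27) = −94100.51.
Balance: K_1 = K_2 + 27×ρ, so ρ = (K_1 − K_2)/27 = 73709.2/27 = 2730 kg/m³.

2730 kg/m³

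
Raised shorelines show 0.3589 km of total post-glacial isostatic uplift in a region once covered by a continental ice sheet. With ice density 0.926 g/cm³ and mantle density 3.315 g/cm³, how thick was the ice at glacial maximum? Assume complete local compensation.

u = t ρ_ice/ρ_m → t = u ρ_m/ρ_ice = 0.3589 km × 3.315/0.926 = 1.28 km.

1.28 km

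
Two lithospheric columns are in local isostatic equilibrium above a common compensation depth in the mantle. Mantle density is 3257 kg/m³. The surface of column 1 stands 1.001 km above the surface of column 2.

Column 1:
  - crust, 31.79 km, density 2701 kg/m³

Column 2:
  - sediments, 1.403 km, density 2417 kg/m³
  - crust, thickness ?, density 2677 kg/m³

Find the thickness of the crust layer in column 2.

Take the compensation level at the base of the deeper column (depth z_c below the surface of column 1) and equate Σ ρ_i t_i down to z_c; mantle fills any gap and the z_c terms cancel.
Column 1: 31.79×2701 + (z_c − 31.79)×3257
Column 2: 1.001×0 + 1.403×2417 + x×2677 + (z_c − 1.001 − 1.403 − x)×3257
The z_c×3257 term appears on both sides and cancels. Collect the known terms of each column as K = Σ(ρt)_known − 3257 × (depth of known layers): K_1 = 85864.79 − 3257×31.79 = −17675.24; K_2 = 3391.051 − 3257×(1.001 + 1.403) = −4438.777.
Balance: K_1 = K_2 − x×(3257 − 2677), so x = (K_2 − K_1)/(3257 − 2677) = 13236.5/580 = 22.8 km.

22.8 km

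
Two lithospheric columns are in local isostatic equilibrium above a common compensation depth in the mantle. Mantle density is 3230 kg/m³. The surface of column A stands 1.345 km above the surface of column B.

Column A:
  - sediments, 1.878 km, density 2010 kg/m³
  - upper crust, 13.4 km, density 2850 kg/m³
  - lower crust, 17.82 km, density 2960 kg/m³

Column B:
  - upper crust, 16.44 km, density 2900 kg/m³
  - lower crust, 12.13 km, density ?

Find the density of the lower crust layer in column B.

3030 kg/m³

Take the compensation level at the base of the deeper column (depth z_c below the surface of column A) and equate Σ ρ_i t_i down to z_c; mantle fills any gap and the z_c terms cancel.
Column A: 1.878×2010 + 13.4×2850 + 17.82×2960 + (z_c − 33.098)×3230
Column B: 1.345×0 + 16.44×2900 + 12.13×ρ + (z_c − 1.345 − 28.57)×3230
The z_c×3230 term appears on both sides and cancels. Collect the known terms of each column as K = Σ(ρt)_known − 3230 × (depth of known layers): K_A = 94711.98 − 3230×33.098 = −12194.56; K_B = 47676 − 3230×(1.345 + 28.57) = −48949.45.
Balance: K_A = K_B + 12.13×ρ, so ρ = (K_A − K_B)/12.13 = 36754.9/12.13 = 3030 kg/m³.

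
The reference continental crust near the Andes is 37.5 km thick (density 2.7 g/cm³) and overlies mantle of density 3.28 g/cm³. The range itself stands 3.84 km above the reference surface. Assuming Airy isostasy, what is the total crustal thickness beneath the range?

59.2 km

Root depth r = h ρ_c / (ρ_m − ρ_c) = 3.84 km × 2.7 / 0.58 = 17.88 km.
Total thickness = T + h + r = 37.5 km + 3.84 km + 17.88 km = 59.2 km.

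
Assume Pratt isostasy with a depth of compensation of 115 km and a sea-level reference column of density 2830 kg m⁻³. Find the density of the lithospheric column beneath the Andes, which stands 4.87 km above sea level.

Pratt balance: ρ_ref D = ρ (D + h).
ρ = ρ_ref D/(D + h) = 2830 × 115 km/(115 km + 4.87 km) = 2720 kg m⁻³.

2720 kg m⁻³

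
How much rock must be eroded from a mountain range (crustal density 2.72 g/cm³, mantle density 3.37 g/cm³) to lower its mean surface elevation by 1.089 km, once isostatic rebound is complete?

Net drop Δ = e − u = e − e ρ_c/ρ_m = e (ρ_m − ρ_c)/ρ_m.
e = Δ ρ_m/(ρ_m − ρ_c) = 1.089 km × 3.37/0.65 = 5.65 km.

5.65 km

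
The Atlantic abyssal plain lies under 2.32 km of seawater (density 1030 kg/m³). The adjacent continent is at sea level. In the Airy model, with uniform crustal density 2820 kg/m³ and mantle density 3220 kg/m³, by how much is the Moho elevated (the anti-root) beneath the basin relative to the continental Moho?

By Archimedes' principle applied to the lithosphere: replacing crust with seawater at the top is compensated by replacing crust with mantle at the base: d (ρ_c − ρ_w) = a (ρ_m − ρ_c).
a = d (ρ_c − ρ_w)/(ρ_m − ρ_c) = 2.32 km × 1790/400 = 10.4 km.

10.4 km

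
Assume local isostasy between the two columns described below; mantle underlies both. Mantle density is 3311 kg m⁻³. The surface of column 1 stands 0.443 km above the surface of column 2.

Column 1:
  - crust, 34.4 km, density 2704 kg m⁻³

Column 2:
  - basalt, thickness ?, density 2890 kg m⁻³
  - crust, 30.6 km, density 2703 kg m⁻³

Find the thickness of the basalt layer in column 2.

Take the compensation level at the base of the deeper column (depth z_c below the surface of column 1) and equate Σ ρ_i t_i down to z_c; mantle fills any gap and the z_c terms cancel.
Column 1: 34.4×2704 + (z_c − 34.4)×3311
Column 2: 0.443×0 + x×2890 + 30.6×2703 + (z_c − 0.443 − 30.6 − x)×3311
The z_c×3311 term appears on both sides and cancels. Collect the known terms of each column as K = Σ(ρt)_known − 3311 × (depth of known layers): K_1 = 93017.6 − 3311×34.4 = −20880.8; K_2 = 82711.8 − 3311×(0.443 + 30.6) = −20071.573.
Balance: K_1 = K_2 − x×(3311 − 2890), so x = (K_2 − K_1)/(3311 − 2890) = 809.227/421 = 1.92 km.

1.92 km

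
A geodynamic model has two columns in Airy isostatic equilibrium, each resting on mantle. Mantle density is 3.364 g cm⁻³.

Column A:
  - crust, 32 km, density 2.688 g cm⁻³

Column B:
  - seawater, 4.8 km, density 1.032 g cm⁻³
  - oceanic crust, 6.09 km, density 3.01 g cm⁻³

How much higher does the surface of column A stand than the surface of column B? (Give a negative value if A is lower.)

2.46 km

For any compensation level in the mantle, the mantle terms cancel and isostasy reduces to e = (Σt_A − Σt_B) − (Σ(ρt)_A − Σ(ρt)_B) / ρ_m.
Σt_A = 32 km; Σt_B = 10.89 km; Σ(ρt)_A = 86.016; Σ(ρt)_B = 23.2845 (in km·g cm⁻³).
e = (32 − 10.89) − (86.016 − 23.2845) / 3.364 = 2.46 km.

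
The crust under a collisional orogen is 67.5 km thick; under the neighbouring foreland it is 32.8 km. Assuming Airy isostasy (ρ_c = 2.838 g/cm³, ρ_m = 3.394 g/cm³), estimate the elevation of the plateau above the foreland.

Excess crust Δ = 67.5 km − 32.8 km = 34.7 km, split between elevation h and root r with h + r = Δ.
Airy balance ρ_c h = (ρ_m − ρ_c) r gives r = h ρ_c/(ρ_m − ρ_c), so h (1 + ρ_c/(ρ_m − ρ_c)) = Δ, i.e. h = Δ (ρ_m − ρ_c)/ρ_m.
h = 34.7 km × 0.556/3.394 = 5.68 km.

5.68 km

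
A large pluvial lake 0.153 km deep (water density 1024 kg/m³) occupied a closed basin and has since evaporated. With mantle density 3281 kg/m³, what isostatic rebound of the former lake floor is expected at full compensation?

0.0478 km

u = d ρ_w/ρ_m = 0.153 km × 1024/3281 = 0.0478 km.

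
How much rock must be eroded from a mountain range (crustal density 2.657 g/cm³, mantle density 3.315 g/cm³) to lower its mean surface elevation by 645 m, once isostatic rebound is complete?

Net drop Δ = e − u = e − e ρ_c/ρ_m = e (ρ_m − ρ_c)/ρ_m.
e = Δ ρ_m/(ρ_m − ρ_c) = 645 m × 3.315/0.658 = 3250 m.

3250 m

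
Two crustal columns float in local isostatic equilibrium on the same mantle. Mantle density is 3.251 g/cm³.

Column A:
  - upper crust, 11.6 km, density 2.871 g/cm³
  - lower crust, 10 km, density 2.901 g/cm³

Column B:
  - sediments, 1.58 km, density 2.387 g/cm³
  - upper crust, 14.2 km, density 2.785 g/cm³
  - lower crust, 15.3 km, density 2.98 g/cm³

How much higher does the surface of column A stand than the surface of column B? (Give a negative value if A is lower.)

For any compensation level in the mantle, the mantle terms cancel and isostasy reduces to e = (Σt_A − Σt_B) − (Σ(ρt)_A − Σ(ρt)_B) / ρ_m.
Σt_A = 21.6 km; Σt_B = 31.08 km; Σ(ρt)_A = 62.3136; Σ(ρt)_B = 88.91246 (in km·g/cm³).
e = (21.6 − 31.08) − (62.3136 − 88.91246) / 3.251 = −1.3 km.

−1.3 km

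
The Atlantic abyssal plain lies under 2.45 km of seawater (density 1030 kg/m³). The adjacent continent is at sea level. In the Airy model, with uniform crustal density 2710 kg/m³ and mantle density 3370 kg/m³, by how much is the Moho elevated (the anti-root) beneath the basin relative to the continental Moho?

6.24 km

For local isostatic compensation: replacing crust with seawater at the top is compensated by replacing crust with mantle at the base: d (ρ_c − ρ_w) = a (ρ_m − ρ_c).
a = d (ρ_c − ρ_w)/(ρ_m − ρ_c) = 2.45 km × 1680/660 = 6.24 km.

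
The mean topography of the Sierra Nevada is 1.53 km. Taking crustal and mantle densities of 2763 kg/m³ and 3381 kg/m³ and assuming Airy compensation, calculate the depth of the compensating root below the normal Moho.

By Archimedes' principle applied to the lithosphere: the weight of the topography is balanced by the buoyancy of the root, ρ_c h = (ρ_m − ρ_c) r.
r = h · ρ_c / (ρ_m − ρ_c) = 1.53 km × 2763 / (3381 − 2763) = 6.84 km.

6.84 km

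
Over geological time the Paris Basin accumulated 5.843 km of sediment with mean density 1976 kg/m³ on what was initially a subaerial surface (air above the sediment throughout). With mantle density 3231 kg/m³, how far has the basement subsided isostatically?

3.57 km

Subaerial load: s = t ρ_sed / ρ_m = 5.843 km × 1976/3231 = 3.57 km.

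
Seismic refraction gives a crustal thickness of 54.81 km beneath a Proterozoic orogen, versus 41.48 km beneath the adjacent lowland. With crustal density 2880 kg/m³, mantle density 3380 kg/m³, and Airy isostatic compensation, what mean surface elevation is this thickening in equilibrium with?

Excess crust Δ = 54.81 km − 41.48 km = 13.33 km, split between elevation h and root r with h + r = Δ.
Airy balance ρ_c h = (ρ_m − ρ_c) r gives r = h ρ_c/(ρ_m − ρ_c), so h (1 + ρ_c/(ρ_m − ρ_c)) = Δ, i.e. h = Δ (ρ_m − ρ_c)/ρ_m.
h = 13.33 km × 500/3380 = 1.97 km.

1.97 km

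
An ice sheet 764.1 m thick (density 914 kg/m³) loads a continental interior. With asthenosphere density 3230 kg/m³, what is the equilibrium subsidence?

216 m

For local isostatic compensation: the ice load ρ_ice t is balanced by mantle displaced below, ρ_m s.
s = t ρ_ice / ρ_m = 764.1 m × 914/3230 = 216 m.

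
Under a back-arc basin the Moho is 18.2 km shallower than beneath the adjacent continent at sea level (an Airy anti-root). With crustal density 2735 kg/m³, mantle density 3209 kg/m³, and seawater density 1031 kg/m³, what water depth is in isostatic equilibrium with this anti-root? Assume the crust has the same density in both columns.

Replacing a thickness d of crust by seawater at the top must be balanced by replacing crust with mantle at the base: d (ρ_c − ρ_w) = a (ρ_m − ρ_c).
d = a (ρ_m − ρ_c)/(ρ_c − ρ_w) = 18.2 km × 474/1704 = 5.06 km.

5.06 km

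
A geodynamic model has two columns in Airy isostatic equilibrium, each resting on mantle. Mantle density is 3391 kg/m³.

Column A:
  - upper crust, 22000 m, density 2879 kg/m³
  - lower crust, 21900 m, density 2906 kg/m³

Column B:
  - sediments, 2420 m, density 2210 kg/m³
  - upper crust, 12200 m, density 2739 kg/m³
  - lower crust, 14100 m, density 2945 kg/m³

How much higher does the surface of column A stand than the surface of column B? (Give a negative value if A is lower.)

For any compensation level in the mantle, the mantle terms cancel and isostasy reduces to e = (Σt_A − Σt_B) − (Σ(ρt)_A − Σ(ρt)_B) / ρ_m.
Σt_A = 43900 m; Σt_B = 28720 m; Σ(ρt)_A = 126979400; Σ(ρt)_B = 80288500 (in m·kg/m³).
e = (43900 − 28720) − (126979400 − 80288500) / 3391 = 1410 m.

1410 m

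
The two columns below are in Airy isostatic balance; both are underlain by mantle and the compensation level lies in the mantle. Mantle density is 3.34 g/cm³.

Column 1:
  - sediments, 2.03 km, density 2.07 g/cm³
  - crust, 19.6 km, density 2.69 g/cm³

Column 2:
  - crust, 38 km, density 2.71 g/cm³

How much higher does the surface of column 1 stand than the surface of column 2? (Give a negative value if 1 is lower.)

−2.58 km

For any compensation level in the mantle, the mantle terms cancel and isostasy reduces to e = (Σt_1 − Σt_2) − (Σ(ρt)_1 − Σ(ρt)_2) / ρ_m.
Σt_1 = 21.63 km; Σt_2 = 38 km; Σ(ρt)_1 = 56.9261; Σ(ρt)_2 = 102.98 (in km·g/cm³).
e = (21.63 − 38) − (56.9261 − 102.98) / 3.34 = −2.58 km.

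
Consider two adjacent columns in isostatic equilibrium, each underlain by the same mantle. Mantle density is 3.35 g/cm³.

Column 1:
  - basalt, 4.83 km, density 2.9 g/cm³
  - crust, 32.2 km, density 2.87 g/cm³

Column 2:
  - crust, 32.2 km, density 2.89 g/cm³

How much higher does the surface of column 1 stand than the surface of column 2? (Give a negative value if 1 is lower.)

0.841 km

For any compensation level in the mantle, the mantle terms cancel and isostasy reduces to e = (Σt_1 − Σt_2) − (Σ(ρt)_1 − Σ(ρt)_2) / ρ_m.
Σt_1 = 37.03 km; Σt_2 = 32.2 km; Σ(ρt)_1 = 106.421; Σ(ρt)_2 = 93.058 (in km·g/cm³).
e = (37.03 − 32.2) − (106.421 − 93.058) / 3.35 = 0.841 km.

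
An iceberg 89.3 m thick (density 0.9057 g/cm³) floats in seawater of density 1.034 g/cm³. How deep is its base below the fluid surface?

78.2 m

Draft d = t ρ_obj/ρ_fluid = 89.3 m × 0.9057/1.034 = 78.2 m.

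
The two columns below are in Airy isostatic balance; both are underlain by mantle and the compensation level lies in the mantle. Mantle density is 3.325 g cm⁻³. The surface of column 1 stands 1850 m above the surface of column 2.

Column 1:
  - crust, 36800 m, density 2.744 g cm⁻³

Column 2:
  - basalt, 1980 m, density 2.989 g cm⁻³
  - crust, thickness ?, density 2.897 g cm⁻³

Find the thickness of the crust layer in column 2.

34000 m

Take the compensation level at the base of the deeper column (depth z_c below the surface of column 1) and equate Σ ρ_i t_i down to z_c; mantle fills any gap and the z_c terms cancel.
Column 1: 36800×2.744 + (z_c − 36800)×3.325
Column 2: 1850×0 + 1980×2.989 + x×2.897 + (z_c − 1850 − 1980 − x)×3.325
The z_c×3.325 term appears on both sides and cancels. Collect the known terms of each column as K = Σ(ρt)_known − 3.325 × (depth of known layers): K_1 = 100979.2 − 3.325×36800 = −21380.8; K_2 = 5918.22 − 3.325×(1850 + 1980) = −6816.53.
Balance: K_1 = K_2 − x×(3.325 − 2.897), so x = (K_2 − K_1)/(3.325 − 2.897) = 14564.3/0.428 = 34000 m.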